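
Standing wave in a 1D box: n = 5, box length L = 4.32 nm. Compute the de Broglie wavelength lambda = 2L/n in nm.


lambda = 2L / n
= 2 * 4.32 / 5
= 8.64 / 5
= 1.728 nm

1.728


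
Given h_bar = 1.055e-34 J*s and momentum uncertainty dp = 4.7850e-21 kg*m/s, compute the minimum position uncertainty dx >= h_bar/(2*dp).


dx = h_bar / (2 * dp)
= 1.055e-34 / (2 * 4.7850e-21)
= 1.055e-34 / 9.5700e-21
= 1.1024e-14 m

1.1024e-14


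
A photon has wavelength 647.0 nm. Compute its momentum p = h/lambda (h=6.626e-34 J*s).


p = h / lambda
= 6.626e-34 / (647.0e-9)
= 6.626e-34 / 6.4700e-07
= 1.0241e-27 kg*m/s

1.0241e-27


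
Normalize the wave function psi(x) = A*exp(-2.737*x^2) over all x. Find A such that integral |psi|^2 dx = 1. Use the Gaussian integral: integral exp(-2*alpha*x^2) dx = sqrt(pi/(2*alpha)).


integral |psi|^2 dx = A^2 * sqrt(pi/(2*alpha)) = 1
A^2 = sqrt(2*alpha/pi)
= sqrt(2 * 2.737 / pi)
= 1.320011
A = sqrt(1.320011)
= 1.1489

1.1489


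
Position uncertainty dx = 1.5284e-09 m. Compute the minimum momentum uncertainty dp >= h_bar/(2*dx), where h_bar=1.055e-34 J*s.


dp = h_bar / (2 * dx)
= 1.055e-34 / (2 * 1.5284e-09)
= 1.055e-34 / 3.0568e-09
= 3.4513e-26 kg*m/s

3.4513e-26


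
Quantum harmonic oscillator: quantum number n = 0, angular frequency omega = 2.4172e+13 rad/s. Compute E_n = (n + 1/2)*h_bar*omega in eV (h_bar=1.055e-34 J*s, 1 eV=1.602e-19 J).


E = (n + 1/2) * h_bar * omega
= (0 + 0.5) * 1.055e-34 * 2.4172e+13
= 0.5 * 2.5501e-21
= 1.2751e-21 J
= 0.008 eV

0.008


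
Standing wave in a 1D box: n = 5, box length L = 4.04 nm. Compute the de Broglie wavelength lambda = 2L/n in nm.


lambda = 2L / n
= 2 * 4.04 / 5
= 8.08 / 5
= 1.616 nm

1.616


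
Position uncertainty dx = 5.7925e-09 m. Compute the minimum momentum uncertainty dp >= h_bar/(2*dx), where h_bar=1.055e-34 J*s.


dp = h_bar / (2 * dx)
= 1.055e-34 / (2 * 5.7925e-09)
= 1.055e-34 / 1.1585e-08
= 9.1066e-27 kg*m/s

9.1066e-27


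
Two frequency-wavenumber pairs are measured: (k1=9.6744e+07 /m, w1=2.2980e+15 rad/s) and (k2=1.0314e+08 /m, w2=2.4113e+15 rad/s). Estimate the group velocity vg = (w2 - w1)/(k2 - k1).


vg = (w2 - w1) / (k2 - k1)
= (2.4113e+15 - 2.2980e+15) / (1.0314e+08 - 9.6744e+07)
= 1.1330e+14 / 6.3960e+06
= 1.7714e+07 m/s

1.7714e+07


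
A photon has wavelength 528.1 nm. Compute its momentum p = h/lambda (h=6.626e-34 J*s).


p = h / lambda
= 6.626e-34 / (528.1e-9)
= 6.626e-34 / 5.2810e-07
= 1.2547e-27 kg*m/s

1.2547e-27


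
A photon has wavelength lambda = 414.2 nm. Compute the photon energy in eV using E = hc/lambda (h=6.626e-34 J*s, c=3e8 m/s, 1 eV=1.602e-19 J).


E = hc / lambda
= (6.626e-34)(3e8) / (414.2e-9)
= 1.9878e-25 / 4.1420e-07
= 4.7991e-19 J
Converting to eV: 4.7991e-19 / 1.602e-19
= 2.9957 eV

2.9957


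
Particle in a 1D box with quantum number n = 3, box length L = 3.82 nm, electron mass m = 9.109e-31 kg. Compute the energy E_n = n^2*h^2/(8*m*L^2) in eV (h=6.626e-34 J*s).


E = n^2 * h^2 / (8 * m * L^2)
= 3^2 * (6.626e-34)^2 / (8 * 9.109e-31 * (3.82e-9)^2)
= 9 * 4.3904e-67 / (8 * 9.109e-31 * 1.4592e-17)
= 3.7158e-20 J
= 0.232 eV

0.232


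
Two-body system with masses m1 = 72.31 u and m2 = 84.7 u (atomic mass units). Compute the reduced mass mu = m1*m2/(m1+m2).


mu = m1 * m2 / (m1 + m2)
= 72.31 * 84.7 / (72.31 + 84.7)
= 6124.657 / 157.01
= 39.0081 u

39.0081


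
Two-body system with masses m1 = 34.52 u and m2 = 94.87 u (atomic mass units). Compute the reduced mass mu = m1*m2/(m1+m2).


mu = m1 * m2 / (m1 + m2)
= 34.52 * 94.87 / (34.52 + 94.87)
= 3274.9124 / 129.39
= 25.3104 u

25.3104


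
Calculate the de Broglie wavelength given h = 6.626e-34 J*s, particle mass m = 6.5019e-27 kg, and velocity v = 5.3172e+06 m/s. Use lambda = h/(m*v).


lambda = h / (m * v)
= 6.626e-34 / (6.5019e-27 * 5.3172e+06)
= 6.626e-34 / 3.4572e-20
= 1.9166e-14 m

1.9166e-14


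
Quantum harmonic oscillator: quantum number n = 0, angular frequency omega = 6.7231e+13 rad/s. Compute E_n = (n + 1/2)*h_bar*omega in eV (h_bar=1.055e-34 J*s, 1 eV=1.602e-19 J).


E = (n + 1/2) * h_bar * omega
= (0 + 0.5) * 1.055e-34 * 6.7231e+13
= 0.5 * 7.0929e-21
= 3.5464e-21 J
= 0.0221 eV

0.0221


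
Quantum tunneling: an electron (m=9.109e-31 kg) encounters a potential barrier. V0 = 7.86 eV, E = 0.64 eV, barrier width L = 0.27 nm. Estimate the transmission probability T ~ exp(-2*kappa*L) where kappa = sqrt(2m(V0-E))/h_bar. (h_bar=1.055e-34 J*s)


V0 - E = 7.22 eV = 1.1566e-18 J
kappa = sqrt(2 * m * (V0-E)) / h_bar
= sqrt(2 * 9.109e-31 * 1.1566e-18) / 1.055e-34
= 1.3759e+10 /m
2*kappa*L = 2 * 1.3759e+10 * 0.27e-9
= 7.43
T = exp(-7.43) = 5.931602e-04

5.931602e-04


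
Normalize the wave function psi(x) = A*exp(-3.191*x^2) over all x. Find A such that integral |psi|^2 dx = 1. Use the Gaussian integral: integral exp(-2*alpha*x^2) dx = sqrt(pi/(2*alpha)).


integral |psi|^2 dx = A^2 * sqrt(pi/(2*alpha)) = 1
A^2 = sqrt(2*alpha/pi)
= sqrt(2 * 3.191 / pi)
= 1.425291
A = sqrt(1.425291)
= 1.1939

1.1939


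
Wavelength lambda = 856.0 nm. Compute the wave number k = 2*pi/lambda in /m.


k = 2 * pi / lambda
= 6.2832 / (856.0e-9)
= 6.2832 / 8.5600e-07
= 7.3402e+06 /m

7.3402e+06


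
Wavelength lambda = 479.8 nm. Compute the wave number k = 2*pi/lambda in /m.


k = 2 * pi / lambda
= 6.2832 / (479.8e-9)
= 6.2832 / 4.7980e-07
= 1.3095e+07 /m

1.3095e+07


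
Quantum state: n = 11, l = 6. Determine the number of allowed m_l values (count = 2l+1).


m_l ranges from -l to +l in integer steps
So m_l goes from -6 to +6
Count = 2l + 1 = 2*6 + 1
= 13

13


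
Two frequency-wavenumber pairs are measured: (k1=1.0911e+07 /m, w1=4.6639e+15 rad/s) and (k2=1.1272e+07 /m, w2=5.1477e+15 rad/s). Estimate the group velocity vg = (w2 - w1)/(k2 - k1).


vg = (w2 - w1) / (k2 - k1)
= (5.1477e+15 - 4.6639e+15) / (1.1272e+07 - 1.0911e+07)
= 4.8380e+14 / 3.6100e+05
= 1.3402e+09 m/s

1.3402e+09


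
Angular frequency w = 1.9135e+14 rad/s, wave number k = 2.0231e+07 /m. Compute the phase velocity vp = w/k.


vp = w / k
= 1.9135e+14 / 2.0231e+07
= 9.4583e+06 m/s

9.4583e+06


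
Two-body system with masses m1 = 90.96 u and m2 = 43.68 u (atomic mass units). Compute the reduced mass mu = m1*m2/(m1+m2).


mu = m1 * m2 / (m1 + m2)
= 90.96 * 43.68 / (90.96 + 43.68)
= 3973.1328 / 134.64
= 29.5093 u

29.5093


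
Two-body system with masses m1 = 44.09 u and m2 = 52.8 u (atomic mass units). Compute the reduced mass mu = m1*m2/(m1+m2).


mu = m1 * m2 / (m1 + m2)
= 44.09 * 52.8 / (44.09 + 52.8)
= 2327.952 / 96.89
= 24.0268 u

24.0268


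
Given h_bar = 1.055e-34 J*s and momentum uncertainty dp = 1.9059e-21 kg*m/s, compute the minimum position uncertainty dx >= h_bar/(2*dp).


dx = h_bar / (2 * dp)
= 1.055e-34 / (2 * 1.9059e-21)
= 1.055e-34 / 3.8118e-21
= 2.7677e-14 m

2.7677e-14


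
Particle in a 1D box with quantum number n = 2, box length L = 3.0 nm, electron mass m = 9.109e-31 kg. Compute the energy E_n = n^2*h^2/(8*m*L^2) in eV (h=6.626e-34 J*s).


E = n^2 * h^2 / (8 * m * L^2)
= 2^2 * (6.626e-34)^2 / (8 * 9.109e-31 * (3.0e-9)^2)
= 4 * 4.3904e-67 / (8 * 9.109e-31 * 9.0000e-18)
= 2.6777e-20 J
= 0.1671 eV

0.1671


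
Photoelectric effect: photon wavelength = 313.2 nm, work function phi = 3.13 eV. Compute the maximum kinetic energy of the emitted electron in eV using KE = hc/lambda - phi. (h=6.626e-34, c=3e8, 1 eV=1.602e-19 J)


E_photon = hc / lambda
= (6.626e-34)(3e8) / (313.2e-9)
= 6.3467e-19 J
= 3.9618 eV
KE = E_photon - phi
= 3.9618 - 3.13
= 0.8318 eV

0.8318


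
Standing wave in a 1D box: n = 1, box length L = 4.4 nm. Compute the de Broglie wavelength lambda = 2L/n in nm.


lambda = 2L / n
= 2 * 4.4 / 1
= 8.8 / 1
= 8.8 nm

8.8


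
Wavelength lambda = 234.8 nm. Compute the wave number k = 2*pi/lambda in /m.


k = 2 * pi / lambda
= 6.2832 / (234.8e-9)
= 6.2832 / 2.3480e-07
= 2.6760e+07 /m

2.6760e+07


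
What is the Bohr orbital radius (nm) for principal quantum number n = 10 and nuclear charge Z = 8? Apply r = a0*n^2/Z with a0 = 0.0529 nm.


r = a0 * n^2 / Z
= 0.0529 * 10^2 / 8
= 0.0529 * 100 / 8
= 0.6613 nm

0.6613


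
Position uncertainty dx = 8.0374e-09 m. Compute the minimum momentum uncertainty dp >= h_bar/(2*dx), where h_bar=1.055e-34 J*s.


dp = h_bar / (2 * dx)
= 1.055e-34 / (2 * 8.0374e-09)
= 1.055e-34 / 1.6075e-08
= 6.5631e-27 kg*m/s

6.5631e-27


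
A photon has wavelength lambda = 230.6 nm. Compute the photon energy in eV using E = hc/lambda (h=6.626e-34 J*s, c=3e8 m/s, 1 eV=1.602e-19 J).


E = hc / lambda
= (6.626e-34)(3e8) / (230.6e-9)
= 1.9878e-25 / 2.3060e-07
= 8.6201e-19 J
Converting to eV: 8.6201e-19 / 1.602e-19
= 5.3808 eV

5.3808


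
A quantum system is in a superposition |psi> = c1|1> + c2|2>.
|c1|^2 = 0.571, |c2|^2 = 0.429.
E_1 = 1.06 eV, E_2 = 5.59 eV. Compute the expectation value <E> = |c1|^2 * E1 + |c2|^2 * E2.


<E> = |c1|^2 * E1 + |c2|^2 * E2
= 0.571 * 1.06 + 0.429 * 5.59
= 0.6053 + 2.3981
= 3.0034 eV

3.0034


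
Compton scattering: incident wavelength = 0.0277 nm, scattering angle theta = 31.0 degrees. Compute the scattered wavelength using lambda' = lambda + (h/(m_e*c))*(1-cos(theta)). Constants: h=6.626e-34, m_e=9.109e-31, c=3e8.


Compton wavelength: h/(m_e*c) = 2.4247e-12 m
d_lambda = 2.4247e-12 * (1 - cos(31.0 deg))
= 2.4247e-12 * 0.142833
= 3.4633e-13 m = 0.000346 nm
lambda' = 0.0277 + 0.000346
= 0.028046 nm

0.028046


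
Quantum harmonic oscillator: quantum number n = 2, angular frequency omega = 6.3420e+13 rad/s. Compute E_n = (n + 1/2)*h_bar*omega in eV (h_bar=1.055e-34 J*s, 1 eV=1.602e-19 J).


E = (n + 1/2) * h_bar * omega
= (2 + 0.5) * 1.055e-34 * 6.3420e+13
= 2.5 * 6.6908e-21
= 1.6727e-20 J
= 0.1044 eV

0.1044


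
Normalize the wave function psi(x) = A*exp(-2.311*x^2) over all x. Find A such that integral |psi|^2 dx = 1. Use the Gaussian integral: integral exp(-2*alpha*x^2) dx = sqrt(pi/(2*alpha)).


integral |psi|^2 dx = A^2 * sqrt(pi/(2*alpha)) = 1
A^2 = sqrt(2*alpha/pi)
= sqrt(2 * 2.311 / pi)
= 1.212942
A = sqrt(1.212942)
= 1.1013

1.1013


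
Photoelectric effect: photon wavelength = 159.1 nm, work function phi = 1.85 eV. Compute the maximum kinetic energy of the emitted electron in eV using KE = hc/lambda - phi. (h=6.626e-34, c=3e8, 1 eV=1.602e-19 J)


E_photon = hc / lambda
= (6.626e-34)(3e8) / (159.1e-9)
= 1.2494e-18 J
= 7.799 eV
KE = E_photon - phi
= 7.799 - 1.85
= 5.949 eV

5.949


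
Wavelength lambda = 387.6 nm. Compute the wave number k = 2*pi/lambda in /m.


k = 2 * pi / lambda
= 6.2832 / (387.6e-9)
= 6.2832 / 3.8760e-07
= 1.6210e+07 /m

1.6210e+07


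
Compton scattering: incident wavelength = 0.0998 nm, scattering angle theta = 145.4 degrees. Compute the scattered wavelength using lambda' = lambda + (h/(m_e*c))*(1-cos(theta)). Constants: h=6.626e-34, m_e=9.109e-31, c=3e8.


Compton wavelength: h/(m_e*c) = 2.4247e-12 m
d_lambda = 2.4247e-12 * (1 - cos(145.4 deg))
= 2.4247e-12 * 1.823136
= 4.4206e-12 m = 0.004421 nm
lambda' = 0.0998 + 0.004421
= 0.104221 nm

0.104221


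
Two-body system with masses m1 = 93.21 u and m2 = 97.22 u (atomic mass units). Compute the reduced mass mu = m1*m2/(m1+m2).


mu = m1 * m2 / (m1 + m2)
= 93.21 * 97.22 / (93.21 + 97.22)
= 9061.8762 / 190.43
= 47.5864 u

47.5864


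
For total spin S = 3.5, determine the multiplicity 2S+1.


Spin multiplicity = 2S + 1
= 2 * 3.5 + 1
= 7.0 + 1
= 8

8


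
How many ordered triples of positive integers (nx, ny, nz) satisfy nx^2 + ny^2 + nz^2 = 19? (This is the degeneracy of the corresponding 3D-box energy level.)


Enumerate all (nx, ny, nz) with nx^2 + ny^2 + nz^2 = 19:
(1,3,3)
(3,1,3)
(3,3,1)
Total degeneracy = 3

3


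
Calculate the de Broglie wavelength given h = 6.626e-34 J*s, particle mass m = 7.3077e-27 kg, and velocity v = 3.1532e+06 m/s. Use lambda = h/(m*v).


lambda = h / (m * v)
= 6.626e-34 / (7.3077e-27 * 3.1532e+06)
= 6.626e-34 / 2.3043e-20
= 2.8755e-14 m

2.8755e-14


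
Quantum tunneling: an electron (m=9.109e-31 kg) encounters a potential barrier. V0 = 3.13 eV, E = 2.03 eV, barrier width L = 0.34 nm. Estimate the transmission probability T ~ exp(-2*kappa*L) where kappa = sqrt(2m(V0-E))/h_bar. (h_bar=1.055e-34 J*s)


V0 - E = 1.1 eV = 1.7622e-19 J
kappa = sqrt(2 * m * (V0-E)) / h_bar
= sqrt(2 * 9.109e-31 * 1.7622e-19) / 1.055e-34
= 5.3706e+09 /m
2*kappa*L = 2 * 5.3706e+09 * 0.34e-9
= 3.652
T = exp(-3.652) = 2.593841e-02

2.593841e-02


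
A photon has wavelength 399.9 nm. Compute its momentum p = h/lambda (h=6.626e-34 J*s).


p = h / lambda
= 6.626e-34 / (399.9e-9)
= 6.626e-34 / 3.9990e-07
= 1.6569e-27 kg*m/s

1.6569e-27


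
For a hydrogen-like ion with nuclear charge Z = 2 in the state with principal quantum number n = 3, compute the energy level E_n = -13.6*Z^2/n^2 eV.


E_n = -13.6 * Z^2 / n^2
= -13.6 * 2^2 / 3^2
= -13.6 * 4 / 9
= -6.0444 eV

-6.0444


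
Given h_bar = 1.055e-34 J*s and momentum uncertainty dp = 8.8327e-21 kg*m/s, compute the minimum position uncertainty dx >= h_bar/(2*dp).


dx = h_bar / (2 * dp)
= 1.055e-34 / (2 * 8.8327e-21)
= 1.055e-34 / 1.7665e-20
= 5.9721e-15 m

5.9721e-15


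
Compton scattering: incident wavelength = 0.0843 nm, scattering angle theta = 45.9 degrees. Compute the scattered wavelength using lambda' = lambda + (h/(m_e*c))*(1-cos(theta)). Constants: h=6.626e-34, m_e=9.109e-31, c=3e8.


Compton wavelength: h/(m_e*c) = 2.4247e-12 m
d_lambda = 2.4247e-12 * (1 - cos(45.9 deg))
= 2.4247e-12 * 0.304087
= 7.3732e-13 m = 0.000737 nm
lambda' = 0.0843 + 0.000737
= 0.085037 nm

0.085037


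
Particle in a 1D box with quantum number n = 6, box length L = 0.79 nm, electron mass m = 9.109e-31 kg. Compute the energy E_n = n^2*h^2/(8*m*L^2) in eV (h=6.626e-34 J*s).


E = n^2 * h^2 / (8 * m * L^2)
= 6^2 * (6.626e-34)^2 / (8 * 9.109e-31 * (0.79e-9)^2)
= 36 * 4.3904e-67 / (8 * 9.109e-31 * 6.2410e-19)
= 3.4753e-18 J
= 21.6934 eV

21.6934


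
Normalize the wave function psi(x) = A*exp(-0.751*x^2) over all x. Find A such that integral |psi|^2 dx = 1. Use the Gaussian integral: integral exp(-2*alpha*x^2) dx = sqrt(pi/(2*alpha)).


integral |psi|^2 dx = A^2 * sqrt(pi/(2*alpha)) = 1
A^2 = sqrt(2*alpha/pi)
= sqrt(2 * 0.751 / pi)
= 0.691449
A = sqrt(0.691449)
= 0.8315

0.8315


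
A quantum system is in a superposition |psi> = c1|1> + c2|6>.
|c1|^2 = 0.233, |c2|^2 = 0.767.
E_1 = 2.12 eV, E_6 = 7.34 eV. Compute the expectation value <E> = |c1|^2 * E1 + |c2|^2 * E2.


<E> = |c1|^2 * E1 + |c2|^2 * E2
= 0.233 * 2.12 + 0.767 * 7.34
= 0.494 + 5.6298
= 6.1237 eV

6.1237


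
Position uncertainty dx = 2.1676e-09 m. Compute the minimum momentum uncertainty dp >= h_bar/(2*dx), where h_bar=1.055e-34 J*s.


dp = h_bar / (2 * dx)
= 1.055e-34 / (2 * 2.1676e-09)
= 1.055e-34 / 4.3352e-09
= 2.4336e-26 kg*m/s

2.4336e-26


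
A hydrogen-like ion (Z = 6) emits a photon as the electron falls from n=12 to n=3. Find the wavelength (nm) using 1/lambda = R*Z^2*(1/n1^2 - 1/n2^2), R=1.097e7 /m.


1/lambda = R * Z^2 * (1/n1^2 - 1/n2^2)
= 1.097e7 * 6^2 * (1/3^2 - 1/12^2)
= 1.097e7 * 36 * (0.111111 - 0.006944)
= 4.1138e+07 /m
lambda = 1 / 4.1138e+07
= 24.3087 nm

24.3087


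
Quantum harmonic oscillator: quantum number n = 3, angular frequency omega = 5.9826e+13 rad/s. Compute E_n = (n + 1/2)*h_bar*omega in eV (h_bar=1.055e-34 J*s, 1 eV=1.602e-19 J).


E = (n + 1/2) * h_bar * omega
= (3 + 0.5) * 1.055e-34 * 5.9826e+13
= 3.5 * 6.3116e-21
= 2.2091e-20 J
= 0.1379 eV

0.1379


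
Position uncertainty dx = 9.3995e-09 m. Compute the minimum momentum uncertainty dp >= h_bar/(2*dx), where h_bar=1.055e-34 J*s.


dp = h_bar / (2 * dx)
= 1.055e-34 / (2 * 9.3995e-09)
= 1.055e-34 / 1.8799e-08
= 5.6120e-27 kg*m/s

5.6120e-27


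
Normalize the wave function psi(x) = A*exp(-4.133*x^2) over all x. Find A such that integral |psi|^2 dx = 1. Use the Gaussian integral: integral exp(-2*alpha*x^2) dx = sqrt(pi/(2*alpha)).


integral |psi|^2 dx = A^2 * sqrt(pi/(2*alpha)) = 1
A^2 = sqrt(2*alpha/pi)
= sqrt(2 * 4.133 / pi)
= 1.622082
A = sqrt(1.622082)
= 1.2736

1.2736


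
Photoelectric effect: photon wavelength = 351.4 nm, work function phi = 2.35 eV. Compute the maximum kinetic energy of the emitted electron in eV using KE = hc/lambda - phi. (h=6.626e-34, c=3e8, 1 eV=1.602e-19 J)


E_photon = hc / lambda
= (6.626e-34)(3e8) / (351.4e-9)
= 5.6568e-19 J
= 3.5311 eV
KE = E_photon - phi
= 3.5311 - 2.35
= 1.1811 eV

1.1811


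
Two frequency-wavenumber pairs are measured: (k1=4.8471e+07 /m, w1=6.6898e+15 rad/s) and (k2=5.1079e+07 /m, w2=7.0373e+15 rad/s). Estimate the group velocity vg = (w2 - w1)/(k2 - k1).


vg = (w2 - w1) / (k2 - k1)
= (7.0373e+15 - 6.6898e+15) / (5.1079e+07 - 4.8471e+07)
= 3.4750e+14 / 2.6080e+06
= 1.3324e+08 m/s

1.3324e+08


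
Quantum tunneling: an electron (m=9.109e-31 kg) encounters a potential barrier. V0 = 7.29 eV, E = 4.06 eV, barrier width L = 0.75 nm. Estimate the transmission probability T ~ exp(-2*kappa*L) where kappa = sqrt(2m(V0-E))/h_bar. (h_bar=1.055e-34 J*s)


V0 - E = 3.23 eV = 5.1745e-19 J
kappa = sqrt(2 * m * (V0-E)) / h_bar
= sqrt(2 * 9.109e-31 * 5.1745e-19) / 1.055e-34
= 9.2030e+09 /m
2*kappa*L = 2 * 9.2030e+09 * 0.75e-9
= 13.8045
T = exp(-13.8045) = 1.011040e-06

1.011040e-06


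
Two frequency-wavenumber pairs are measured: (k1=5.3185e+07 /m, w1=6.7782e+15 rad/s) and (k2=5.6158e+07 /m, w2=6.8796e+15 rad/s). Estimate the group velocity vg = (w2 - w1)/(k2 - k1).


vg = (w2 - w1) / (k2 - k1)
= (6.8796e+15 - 6.7782e+15) / (5.6158e+07 - 5.3185e+07)
= 1.0140e+14 / 2.9730e+06
= 3.4107e+07 m/s

3.4107e+07


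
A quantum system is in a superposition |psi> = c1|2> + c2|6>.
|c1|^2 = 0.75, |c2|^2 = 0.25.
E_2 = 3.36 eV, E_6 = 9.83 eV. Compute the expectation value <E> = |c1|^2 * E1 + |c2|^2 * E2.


<E> = |c1|^2 * E1 + |c2|^2 * E2
= 0.75 * 3.36 + 0.25 * 9.83
= 2.52 + 2.4575
= 4.9775 eV

4.9775


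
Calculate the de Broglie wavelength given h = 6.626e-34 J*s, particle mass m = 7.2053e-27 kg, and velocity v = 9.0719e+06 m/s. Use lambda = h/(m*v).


lambda = h / (m * v)
= 6.626e-34 / (7.2053e-27 * 9.0719e+06)
= 6.626e-34 / 6.5366e-20
= 1.0137e-14 m

1.0137e-14


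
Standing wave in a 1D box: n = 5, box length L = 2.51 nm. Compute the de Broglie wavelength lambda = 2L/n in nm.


lambda = 2L / n
= 2 * 2.51 / 5
= 5.02 / 5
= 1.004 nm

1.004


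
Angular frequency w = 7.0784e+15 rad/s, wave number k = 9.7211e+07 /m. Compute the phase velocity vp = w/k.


vp = w / k
= 7.0784e+15 / 9.7211e+07
= 7.2815e+07 m/s

7.2815e+07


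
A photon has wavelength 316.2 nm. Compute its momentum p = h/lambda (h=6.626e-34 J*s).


p = h / lambda
= 6.626e-34 / (316.2e-9)
= 6.626e-34 / 3.1620e-07
= 2.0955e-27 kg*m/s

2.0955e-27


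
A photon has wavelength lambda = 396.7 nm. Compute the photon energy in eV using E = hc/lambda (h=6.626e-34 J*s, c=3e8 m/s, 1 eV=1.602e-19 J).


E = hc / lambda
= (6.626e-34)(3e8) / (396.7e-9)
= 1.9878e-25 / 3.9670e-07
= 5.0108e-19 J
Converting to eV: 5.0108e-19 / 1.602e-19
= 3.1279 eV

3.1279


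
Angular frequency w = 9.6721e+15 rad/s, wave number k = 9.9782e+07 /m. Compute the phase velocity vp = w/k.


vp = w / k
= 9.6721e+15 / 9.9782e+07
= 9.6932e+07 m/s

9.6932e+07


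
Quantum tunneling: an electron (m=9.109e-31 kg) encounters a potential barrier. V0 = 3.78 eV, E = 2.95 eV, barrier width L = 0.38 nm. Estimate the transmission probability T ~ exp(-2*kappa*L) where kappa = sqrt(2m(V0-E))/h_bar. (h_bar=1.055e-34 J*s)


V0 - E = 0.83 eV = 1.3297e-19 J
kappa = sqrt(2 * m * (V0-E)) / h_bar
= sqrt(2 * 9.109e-31 * 1.3297e-19) / 1.055e-34
= 4.6652e+09 /m
2*kappa*L = 2 * 4.6652e+09 * 0.38e-9
= 3.5455
T = exp(-3.5455) = 2.885318e-02

2.885318e-02


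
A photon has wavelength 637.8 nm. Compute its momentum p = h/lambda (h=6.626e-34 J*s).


p = h / lambda
= 6.626e-34 / (637.8e-9)
= 6.626e-34 / 6.3780e-07
= 1.0389e-27 kg*m/s

1.0389e-27


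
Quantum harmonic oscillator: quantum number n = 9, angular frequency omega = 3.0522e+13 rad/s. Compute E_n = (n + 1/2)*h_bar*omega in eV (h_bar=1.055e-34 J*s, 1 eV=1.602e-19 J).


E = (n + 1/2) * h_bar * omega
= (9 + 0.5) * 1.055e-34 * 3.0522e+13
= 9.5 * 3.2201e-21
= 3.0591e-20 J
= 0.191 eV

0.191


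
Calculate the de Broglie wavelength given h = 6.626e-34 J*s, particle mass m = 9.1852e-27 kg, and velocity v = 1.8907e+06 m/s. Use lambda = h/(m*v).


lambda = h / (m * v)
= 6.626e-34 / (9.1852e-27 * 1.8907e+06)
= 6.626e-34 / 1.7366e-20
= 3.8154e-14 m

3.8154e-14


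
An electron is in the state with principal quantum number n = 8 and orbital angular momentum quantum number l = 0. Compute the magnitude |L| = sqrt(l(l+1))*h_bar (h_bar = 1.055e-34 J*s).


L = sqrt(l*(l+1)) * h_bar
= sqrt(0 * 1) * 1.055e-34
= sqrt(0) * 1.055e-34
= 0.0 * 1.055e-34
= 0.0000e+00 J*s

0.0000e+00


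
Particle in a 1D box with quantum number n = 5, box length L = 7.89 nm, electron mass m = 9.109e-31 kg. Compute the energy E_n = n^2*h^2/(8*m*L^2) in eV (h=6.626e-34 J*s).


E = n^2 * h^2 / (8 * m * L^2)
= 5^2 * (6.626e-34)^2 / (8 * 9.109e-31 * (7.89e-9)^2)
= 25 * 4.3904e-67 / (8 * 9.109e-31 * 6.2252e-17)
= 2.4195e-20 J
= 0.151 eV

0.151


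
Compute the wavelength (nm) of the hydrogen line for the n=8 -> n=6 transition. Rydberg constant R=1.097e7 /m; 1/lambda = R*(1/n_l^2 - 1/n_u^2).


1/lambda = R * (1/n_l^2 - 1/n_u^2)
= 1.097e7 * (1/6^2 - 1/8^2)
= 1.097e7 * (0.027778 - 0.015625)
= 1.097e7 * 0.012153
= 1.3332e+05 /m
lambda = 1 / 1.3332e+05 = 7500.9767 nm

7500.9767


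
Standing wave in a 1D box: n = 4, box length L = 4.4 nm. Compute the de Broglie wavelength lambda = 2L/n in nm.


lambda = 2L / n
= 2 * 4.4 / 4
= 8.8 / 4
= 2.2 nm

2.2


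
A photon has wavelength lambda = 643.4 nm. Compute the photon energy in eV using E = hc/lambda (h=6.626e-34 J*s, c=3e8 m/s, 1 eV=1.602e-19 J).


E = hc / lambda
= (6.626e-34)(3e8) / (643.4e-9)
= 1.9878e-25 / 6.4340e-07
= 3.0895e-19 J
Converting to eV: 3.0895e-19 / 1.602e-19
= 1.9285 eV

1.9285


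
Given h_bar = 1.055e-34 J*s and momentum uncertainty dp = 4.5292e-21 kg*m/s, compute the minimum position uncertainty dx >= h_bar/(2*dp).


dx = h_bar / (2 * dp)
= 1.055e-34 / (2 * 4.5292e-21)
= 1.055e-34 / 9.0584e-21
= 1.1647e-14 m

1.1647e-14


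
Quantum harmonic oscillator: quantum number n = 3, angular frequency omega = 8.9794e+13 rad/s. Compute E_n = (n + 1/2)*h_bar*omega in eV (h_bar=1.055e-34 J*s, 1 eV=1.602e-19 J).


E = (n + 1/2) * h_bar * omega
= (3 + 0.5) * 1.055e-34 * 8.9794e+13
= 3.5 * 9.4733e-21
= 3.3156e-20 J
= 0.207 eV

0.207


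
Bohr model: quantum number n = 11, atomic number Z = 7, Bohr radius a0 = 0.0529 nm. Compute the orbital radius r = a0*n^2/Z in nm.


r = a0 * n^2 / Z
= 0.0529 * 11^2 / 7
= 0.0529 * 121 / 7
= 0.9144 nm

0.9144


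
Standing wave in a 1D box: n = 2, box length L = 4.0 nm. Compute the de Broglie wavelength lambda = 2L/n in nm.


lambda = 2L / n
= 2 * 4.0 / 2
= 8.0 / 2
= 4.0 nm

4.0


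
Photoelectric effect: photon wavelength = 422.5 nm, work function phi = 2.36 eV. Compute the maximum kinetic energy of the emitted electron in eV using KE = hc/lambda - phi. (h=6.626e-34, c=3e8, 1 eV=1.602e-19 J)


E_photon = hc / lambda
= (6.626e-34)(3e8) / (422.5e-9)
= 4.7049e-19 J
= 2.9369 eV
KE = E_photon - phi
= 2.9369 - 2.36
= 0.5769 eV

0.5769


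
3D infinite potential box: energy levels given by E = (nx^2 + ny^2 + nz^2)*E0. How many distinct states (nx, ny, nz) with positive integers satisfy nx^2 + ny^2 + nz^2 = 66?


Enumerate all (nx, ny, nz) with nx^2 + ny^2 + nz^2 = 66:
(1,1,8)
(1,4,7)
(1,7,4)
(1,8,1)
(4,1,7)
(4,5,5)
(4,7,1)
(5,4,5)
(5,5,4)
(7,1,4)
(7,4,1)
(8,1,1)
Total degeneracy = 12

12


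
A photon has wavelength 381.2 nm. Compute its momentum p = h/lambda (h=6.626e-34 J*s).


p = h / lambda
= 6.626e-34 / (381.2e-9)
= 6.626e-34 / 3.8120e-07
= 1.7382e-27 kg*m/s

1.7382e-27


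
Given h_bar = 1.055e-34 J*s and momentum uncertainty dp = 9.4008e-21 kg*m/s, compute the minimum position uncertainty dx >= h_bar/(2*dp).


dx = h_bar / (2 * dp)
= 1.055e-34 / (2 * 9.4008e-21)
= 1.055e-34 / 1.8802e-20
= 5.6112e-15 m

5.6112e-15


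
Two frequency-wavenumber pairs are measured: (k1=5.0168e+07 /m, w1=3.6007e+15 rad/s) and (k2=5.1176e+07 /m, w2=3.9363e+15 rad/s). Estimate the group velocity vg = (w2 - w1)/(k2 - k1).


vg = (w2 - w1) / (k2 - k1)
= (3.9363e+15 - 3.6007e+15) / (5.1176e+07 - 5.0168e+07)
= 3.3560e+14 / 1.0080e+06
= 3.3294e+08 m/s

3.3294e+08


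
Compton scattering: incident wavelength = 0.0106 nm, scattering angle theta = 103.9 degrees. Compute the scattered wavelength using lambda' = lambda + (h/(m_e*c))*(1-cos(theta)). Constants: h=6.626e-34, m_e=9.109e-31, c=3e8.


Compton wavelength: h/(m_e*c) = 2.4247e-12 m
d_lambda = 2.4247e-12 * (1 - cos(103.9 deg))
= 2.4247e-12 * 1.240228
= 3.0072e-12 m = 0.003007 nm
lambda' = 0.0106 + 0.003007
= 0.013607 nm

0.013607


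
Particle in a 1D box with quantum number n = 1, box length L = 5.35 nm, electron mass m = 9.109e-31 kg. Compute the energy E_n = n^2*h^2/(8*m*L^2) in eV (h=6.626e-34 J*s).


E = n^2 * h^2 / (8 * m * L^2)
= 1^2 * (6.626e-34)^2 / (8 * 9.109e-31 * (5.35e-9)^2)
= 1 * 4.3904e-67 / (8 * 9.109e-31 * 2.8622e-17)
= 2.1049e-21 J
= 0.0131 eV

0.0131


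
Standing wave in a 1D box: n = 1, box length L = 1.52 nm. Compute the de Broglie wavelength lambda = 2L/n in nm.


lambda = 2L / n
= 2 * 1.52 / 1
= 3.04 / 1
= 3.04 nm

3.04


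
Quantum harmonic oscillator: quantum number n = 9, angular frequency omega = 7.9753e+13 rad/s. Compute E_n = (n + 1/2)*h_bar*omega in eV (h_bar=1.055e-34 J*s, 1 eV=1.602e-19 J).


E = (n + 1/2) * h_bar * omega
= (9 + 0.5) * 1.055e-34 * 7.9753e+13
= 9.5 * 8.4139e-21
= 7.9932e-20 J
= 0.499 eV

0.499


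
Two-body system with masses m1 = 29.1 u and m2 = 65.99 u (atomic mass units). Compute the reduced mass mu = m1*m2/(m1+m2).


mu = m1 * m2 / (m1 + m2)
= 29.1 * 65.99 / (29.1 + 65.99)
= 1920.309 / 95.09
= 20.1946 u

20.1946


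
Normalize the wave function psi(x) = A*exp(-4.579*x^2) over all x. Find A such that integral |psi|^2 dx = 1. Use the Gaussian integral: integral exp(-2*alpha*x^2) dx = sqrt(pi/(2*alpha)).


integral |psi|^2 dx = A^2 * sqrt(pi/(2*alpha)) = 1
A^2 = sqrt(2*alpha/pi)
= sqrt(2 * 4.579 / pi)
= 1.707361
A = sqrt(1.707361)
= 1.3067

1.3067


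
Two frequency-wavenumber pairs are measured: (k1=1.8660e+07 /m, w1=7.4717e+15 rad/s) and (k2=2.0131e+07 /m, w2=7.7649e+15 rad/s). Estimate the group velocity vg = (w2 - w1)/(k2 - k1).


vg = (w2 - w1) / (k2 - k1)
= (7.7649e+15 - 7.4717e+15) / (2.0131e+07 - 1.8660e+07)
= 2.9320e+14 / 1.4710e+06
= 1.9932e+08 m/s

1.9932e+08


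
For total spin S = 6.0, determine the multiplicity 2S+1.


Spin multiplicity = 2S + 1
= 2 * 6.0 + 1
= 12.0 + 1
= 13

13


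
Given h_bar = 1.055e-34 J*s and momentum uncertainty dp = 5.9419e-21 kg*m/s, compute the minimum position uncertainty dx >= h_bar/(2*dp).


dx = h_bar / (2 * dp)
= 1.055e-34 / (2 * 5.9419e-21)
= 1.055e-34 / 1.1884e-20
= 8.8776e-15 m

8.8776e-15


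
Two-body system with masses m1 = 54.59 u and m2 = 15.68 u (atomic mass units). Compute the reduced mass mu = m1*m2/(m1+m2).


mu = m1 * m2 / (m1 + m2)
= 54.59 * 15.68 / (54.59 + 15.68)
= 855.9712 / 70.27
= 12.1812 u

12.1812


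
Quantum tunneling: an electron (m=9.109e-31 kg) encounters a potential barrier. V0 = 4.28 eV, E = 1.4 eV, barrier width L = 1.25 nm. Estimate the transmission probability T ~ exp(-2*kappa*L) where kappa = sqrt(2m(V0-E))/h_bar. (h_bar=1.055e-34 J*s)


V0 - E = 2.88 eV = 4.6138e-19 J
kappa = sqrt(2 * m * (V0-E)) / h_bar
= sqrt(2 * 9.109e-31 * 4.6138e-19) / 1.055e-34
= 8.6901e+09 /m
2*kappa*L = 2 * 8.6901e+09 * 1.25e-9
= 21.7253
T = exp(-21.7253) = 3.671389e-10

3.671389e-10


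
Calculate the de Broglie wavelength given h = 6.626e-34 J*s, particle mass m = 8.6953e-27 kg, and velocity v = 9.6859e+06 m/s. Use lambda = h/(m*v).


lambda = h / (m * v)
= 6.626e-34 / (8.6953e-27 * 9.6859e+06)
= 6.626e-34 / 8.4222e-20
= 7.8673e-15 m

7.8673e-15


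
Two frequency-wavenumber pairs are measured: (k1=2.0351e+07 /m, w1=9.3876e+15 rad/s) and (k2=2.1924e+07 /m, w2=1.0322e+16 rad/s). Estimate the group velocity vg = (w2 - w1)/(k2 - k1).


vg = (w2 - w1) / (k2 - k1)
= (1.0322e+16 - 9.3876e+15) / (2.1924e+07 - 2.0351e+07)
= 9.3440e+14 / 1.5730e+06
= 5.9402e+08 m/s

5.9402e+08


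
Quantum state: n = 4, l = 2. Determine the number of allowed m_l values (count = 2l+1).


m_l ranges from -l to +l in integer steps
So m_l goes from -2 to +2
Count = 2l + 1 = 2*2 + 1
= 5

5


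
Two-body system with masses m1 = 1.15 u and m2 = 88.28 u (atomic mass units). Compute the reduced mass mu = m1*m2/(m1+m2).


mu = m1 * m2 / (m1 + m2)
= 1.15 * 88.28 / (1.15 + 88.28)
= 101.522 / 89.43
= 1.1352 u

1.1352


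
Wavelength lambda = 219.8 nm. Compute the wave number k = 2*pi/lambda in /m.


k = 2 * pi / lambda
= 6.2832 / (219.8e-9)
= 6.2832 / 2.1980e-07
= 2.8586e+07 /m

2.8586e+07


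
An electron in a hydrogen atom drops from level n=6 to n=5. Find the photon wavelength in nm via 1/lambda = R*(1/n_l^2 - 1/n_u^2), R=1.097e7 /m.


1/lambda = R * (1/n_l^2 - 1/n_u^2)
= 1.097e7 * (1/5^2 - 1/6^2)
= 1.097e7 * (0.04 - 0.027778)
= 1.097e7 * 0.012222
= 1.3408e+05 /m
lambda = 1 / 1.3408e+05 = 7458.3575 nm

7458.3575


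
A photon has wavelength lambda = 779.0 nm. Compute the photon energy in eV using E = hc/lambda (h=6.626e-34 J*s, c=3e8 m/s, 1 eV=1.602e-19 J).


E = hc / lambda
= (6.626e-34)(3e8) / (779.0e-9)
= 1.9878e-25 / 7.7900e-07
= 2.5517e-19 J
Converting to eV: 2.5517e-19 / 1.602e-19
= 1.5928 eV

1.5928


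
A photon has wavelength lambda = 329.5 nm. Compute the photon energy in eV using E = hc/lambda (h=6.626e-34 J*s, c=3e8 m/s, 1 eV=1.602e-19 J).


E = hc / lambda
= (6.626e-34)(3e8) / (329.5e-9)
= 1.9878e-25 / 3.2950e-07
= 6.0328e-19 J
Converting to eV: 6.0328e-19 / 1.602e-19
= 3.7658 eV

3.7658


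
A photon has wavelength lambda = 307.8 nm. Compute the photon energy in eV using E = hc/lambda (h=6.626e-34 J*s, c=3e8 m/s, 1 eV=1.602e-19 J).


E = hc / lambda
= (6.626e-34)(3e8) / (307.8e-9)
= 1.9878e-25 / 3.0780e-07
= 6.4581e-19 J
Converting to eV: 6.4581e-19 / 1.602e-19
= 4.0313 eV

4.0313


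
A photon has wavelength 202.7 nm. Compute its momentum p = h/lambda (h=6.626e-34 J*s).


p = h / lambda
= 6.626e-34 / (202.7e-9)
= 6.626e-34 / 2.0270e-07
= 3.2689e-27 kg*m/s

3.2689e-27


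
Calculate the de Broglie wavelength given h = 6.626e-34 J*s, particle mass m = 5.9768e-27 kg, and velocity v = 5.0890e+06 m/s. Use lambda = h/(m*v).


lambda = h / (m * v)
= 6.626e-34 / (5.9768e-27 * 5.0890e+06)
= 6.626e-34 / 3.0416e-20
= 2.1785e-14 m

2.1785e-14


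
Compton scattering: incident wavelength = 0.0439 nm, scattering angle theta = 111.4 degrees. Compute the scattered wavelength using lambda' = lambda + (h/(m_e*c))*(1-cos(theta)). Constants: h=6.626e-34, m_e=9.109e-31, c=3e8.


Compton wavelength: h/(m_e*c) = 2.4247e-12 m
d_lambda = 2.4247e-12 * (1 - cos(111.4 deg))
= 2.4247e-12 * 1.364877
= 3.3094e-12 m = 0.003309 nm
lambda' = 0.0439 + 0.003309
= 0.047209 nm

0.047209


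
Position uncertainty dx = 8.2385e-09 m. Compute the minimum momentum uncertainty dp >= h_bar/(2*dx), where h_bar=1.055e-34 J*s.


dp = h_bar / (2 * dx)
= 1.055e-34 / (2 * 8.2385e-09)
= 1.055e-34 / 1.6477e-08
= 6.4029e-27 kg*m/s

6.4029e-27


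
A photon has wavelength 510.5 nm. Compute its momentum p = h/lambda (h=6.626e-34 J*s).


p = h / lambda
= 6.626e-34 / (510.5e-9)
= 6.626e-34 / 5.1050e-07
= 1.2979e-27 kg*m/s

1.2979e-27


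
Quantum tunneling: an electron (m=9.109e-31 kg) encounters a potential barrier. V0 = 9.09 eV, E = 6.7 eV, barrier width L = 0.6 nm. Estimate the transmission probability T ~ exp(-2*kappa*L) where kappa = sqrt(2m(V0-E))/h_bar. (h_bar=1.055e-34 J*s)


V0 - E = 2.39 eV = 3.8288e-19 J
kappa = sqrt(2 * m * (V0-E)) / h_bar
= sqrt(2 * 9.109e-31 * 3.8288e-19) / 1.055e-34
= 7.9164e+09 /m
2*kappa*L = 2 * 7.9164e+09 * 0.6e-9
= 9.4997
T = exp(-9.4997) = 7.487519e-05

7.487519e-05


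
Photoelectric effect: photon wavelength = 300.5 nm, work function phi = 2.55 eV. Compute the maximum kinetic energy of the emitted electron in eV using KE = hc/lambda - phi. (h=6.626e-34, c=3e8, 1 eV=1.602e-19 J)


E_photon = hc / lambda
= (6.626e-34)(3e8) / (300.5e-9)
= 6.6150e-19 J
= 4.1292 eV
KE = E_photon - phi
= 4.1292 - 2.55
= 1.5792 eV

1.5792


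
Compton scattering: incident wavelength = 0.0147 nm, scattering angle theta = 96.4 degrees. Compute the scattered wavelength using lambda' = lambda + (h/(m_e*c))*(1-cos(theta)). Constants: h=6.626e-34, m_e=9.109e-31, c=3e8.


Compton wavelength: h/(m_e*c) = 2.4247e-12 m
d_lambda = 2.4247e-12 * (1 - cos(96.4 deg))
= 2.4247e-12 * 1.111469
= 2.6950e-12 m = 0.002695 nm
lambda' = 0.0147 + 0.002695
= 0.017395 nm

0.017395


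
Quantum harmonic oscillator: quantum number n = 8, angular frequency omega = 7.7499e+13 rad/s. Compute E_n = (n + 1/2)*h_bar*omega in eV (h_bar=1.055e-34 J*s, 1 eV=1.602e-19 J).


E = (n + 1/2) * h_bar * omega
= (8 + 0.5) * 1.055e-34 * 7.7499e+13
= 8.5 * 8.1761e-21
= 6.9497e-20 J
= 0.4338 eV

0.4338


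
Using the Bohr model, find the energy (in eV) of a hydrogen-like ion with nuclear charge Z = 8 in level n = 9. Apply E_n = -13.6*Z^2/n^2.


E_n = -13.6 * Z^2 / n^2
= -13.6 * 8^2 / 9^2
= -13.6 * 64 / 81
= -10.7457 eV

-10.7457


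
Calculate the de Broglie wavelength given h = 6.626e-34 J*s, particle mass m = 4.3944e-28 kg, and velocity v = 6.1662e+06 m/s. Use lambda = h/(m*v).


lambda = h / (m * v)
= 6.626e-34 / (4.3944e-28 * 6.1662e+06)
= 6.626e-34 / 2.7097e-21
= 2.4453e-13 m

2.4453e-13


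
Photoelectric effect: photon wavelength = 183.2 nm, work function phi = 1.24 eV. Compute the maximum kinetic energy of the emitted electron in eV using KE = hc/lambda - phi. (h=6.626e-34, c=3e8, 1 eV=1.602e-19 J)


E_photon = hc / lambda
= (6.626e-34)(3e8) / (183.2e-9)
= 1.0850e-18 J
= 6.7731 eV
KE = E_photon - phi
= 6.7731 - 1.24
= 5.5331 eV

5.5331


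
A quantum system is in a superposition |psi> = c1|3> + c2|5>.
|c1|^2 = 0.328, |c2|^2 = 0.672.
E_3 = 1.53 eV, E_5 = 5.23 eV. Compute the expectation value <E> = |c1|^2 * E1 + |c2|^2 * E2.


<E> = |c1|^2 * E1 + |c2|^2 * E2
= 0.328 * 1.53 + 0.672 * 5.23
= 0.5018 + 3.5146
= 4.0164 eV

4.0164


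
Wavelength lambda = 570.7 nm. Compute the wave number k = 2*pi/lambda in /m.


k = 2 * pi / lambda
= 6.2832 / (570.7e-9)
= 6.2832 / 5.7070e-07
= 1.1010e+07 /m

1.1010e+07


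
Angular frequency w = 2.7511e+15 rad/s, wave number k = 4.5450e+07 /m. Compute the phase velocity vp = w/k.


vp = w / k
= 2.7511e+15 / 4.5450e+07
= 6.0530e+07 m/s

6.0530e+07


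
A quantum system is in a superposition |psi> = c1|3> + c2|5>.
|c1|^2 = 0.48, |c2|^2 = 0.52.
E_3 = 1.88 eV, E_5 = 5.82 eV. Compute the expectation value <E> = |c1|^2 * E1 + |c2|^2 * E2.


<E> = |c1|^2 * E1 + |c2|^2 * E2
= 0.48 * 1.88 + 0.52 * 5.82
= 0.9024 + 3.0264
= 3.9288 eV

3.9288


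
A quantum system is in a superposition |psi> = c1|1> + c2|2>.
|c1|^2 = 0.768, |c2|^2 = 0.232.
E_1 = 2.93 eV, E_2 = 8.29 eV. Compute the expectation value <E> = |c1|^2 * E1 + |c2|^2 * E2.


<E> = |c1|^2 * E1 + |c2|^2 * E2
= 0.768 * 2.93 + 0.232 * 8.29
= 2.2502 + 1.9233
= 4.1735 eV

4.1735


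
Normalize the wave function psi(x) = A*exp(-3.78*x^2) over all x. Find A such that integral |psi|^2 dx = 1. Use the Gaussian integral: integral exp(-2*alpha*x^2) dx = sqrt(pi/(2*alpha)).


integral |psi|^2 dx = A^2 * sqrt(pi/(2*alpha)) = 1
A^2 = sqrt(2*alpha/pi)
= sqrt(2 * 3.78 / pi)
= 1.551265
A = sqrt(1.551265)
= 1.2455

1.2455


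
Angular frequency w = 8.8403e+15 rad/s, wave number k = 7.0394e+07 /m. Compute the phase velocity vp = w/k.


vp = w / k
= 8.8403e+15 / 7.0394e+07
= 1.2558e+08 m/s

1.2558e+08


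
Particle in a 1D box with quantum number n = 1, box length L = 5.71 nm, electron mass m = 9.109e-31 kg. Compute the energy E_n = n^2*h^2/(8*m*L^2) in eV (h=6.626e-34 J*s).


E = n^2 * h^2 / (8 * m * L^2)
= 1^2 * (6.626e-34)^2 / (8 * 9.109e-31 * (5.71e-9)^2)
= 1 * 4.3904e-67 / (8 * 9.109e-31 * 3.2604e-17)
= 1.8479e-21 J
= 0.0115 eV

0.0115


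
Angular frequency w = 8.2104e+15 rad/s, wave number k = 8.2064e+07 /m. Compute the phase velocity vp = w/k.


vp = w / k
= 8.2104e+15 / 8.2064e+07
= 1.0005e+08 m/s

1.0005e+08


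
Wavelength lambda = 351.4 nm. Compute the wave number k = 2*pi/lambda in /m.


k = 2 * pi / lambda
= 6.2832 / (351.4e-9)
= 6.2832 / 3.5140e-07
= 1.7880e+07 /m

1.7880e+07


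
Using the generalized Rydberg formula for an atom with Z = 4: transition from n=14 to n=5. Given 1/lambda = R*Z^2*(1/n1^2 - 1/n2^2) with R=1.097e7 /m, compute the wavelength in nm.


1/lambda = R * Z^2 * (1/n1^2 - 1/n2^2)
= 1.097e7 * 4^2 * (1/5^2 - 1/14^2)
= 1.097e7 * 16 * (0.04 - 0.005102)
= 6.1253e+06 /m
lambda = 1 / 6.1253e+06
= 163.2576 nm

163.2576


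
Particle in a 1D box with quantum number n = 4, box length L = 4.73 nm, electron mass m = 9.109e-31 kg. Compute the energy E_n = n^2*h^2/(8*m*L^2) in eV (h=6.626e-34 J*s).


E = n^2 * h^2 / (8 * m * L^2)
= 4^2 * (6.626e-34)^2 / (8 * 9.109e-31 * (4.73e-9)^2)
= 16 * 4.3904e-67 / (8 * 9.109e-31 * 2.2373e-17)
= 4.3086e-20 J
= 0.269 eV

0.269


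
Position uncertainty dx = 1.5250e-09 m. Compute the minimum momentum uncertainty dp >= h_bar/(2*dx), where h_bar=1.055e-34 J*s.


dp = h_bar / (2 * dx)
= 1.055e-34 / (2 * 1.5250e-09)
= 1.055e-34 / 3.0500e-09
= 3.4590e-26 kg*m/s

3.4590e-26


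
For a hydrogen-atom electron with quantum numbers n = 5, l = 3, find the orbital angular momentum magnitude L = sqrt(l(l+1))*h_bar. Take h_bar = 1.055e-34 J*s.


L = sqrt(l*(l+1)) * h_bar
= sqrt(3 * 4) * 1.055e-34
= sqrt(12) * 1.055e-34
= 3.4641 * 1.055e-34
= 3.6546e-34 J*s

3.6546e-34


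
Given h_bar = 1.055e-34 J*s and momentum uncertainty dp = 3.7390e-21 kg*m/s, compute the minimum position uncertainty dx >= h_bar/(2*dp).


dx = h_bar / (2 * dp)
= 1.055e-34 / (2 * 3.7390e-21)
= 1.055e-34 / 7.4780e-21
= 1.4108e-14 m

1.4108e-14


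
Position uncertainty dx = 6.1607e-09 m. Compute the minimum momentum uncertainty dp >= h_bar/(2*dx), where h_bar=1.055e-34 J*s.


dp = h_bar / (2 * dx)
= 1.055e-34 / (2 * 6.1607e-09)
= 1.055e-34 / 1.2321e-08
= 8.5623e-27 kg*m/s

8.5623e-27


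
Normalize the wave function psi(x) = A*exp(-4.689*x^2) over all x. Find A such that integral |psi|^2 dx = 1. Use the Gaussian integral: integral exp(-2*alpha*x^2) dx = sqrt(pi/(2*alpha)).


integral |psi|^2 dx = A^2 * sqrt(pi/(2*alpha)) = 1
A^2 = sqrt(2*alpha/pi)
= sqrt(2 * 4.689 / pi)
= 1.727747
A = sqrt(1.727747)
= 1.3144

1.3144


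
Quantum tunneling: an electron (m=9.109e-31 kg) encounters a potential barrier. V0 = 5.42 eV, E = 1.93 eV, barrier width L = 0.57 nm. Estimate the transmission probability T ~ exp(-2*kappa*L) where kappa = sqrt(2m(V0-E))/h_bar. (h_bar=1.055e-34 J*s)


V0 - E = 3.49 eV = 5.5910e-19 J
kappa = sqrt(2 * m * (V0-E)) / h_bar
= sqrt(2 * 9.109e-31 * 5.5910e-19) / 1.055e-34
= 9.5663e+09 /m
2*kappa*L = 2 * 9.5663e+09 * 0.57e-9
= 10.9055
T = exp(-10.9055) = 1.835647e-05

1.835647e-05


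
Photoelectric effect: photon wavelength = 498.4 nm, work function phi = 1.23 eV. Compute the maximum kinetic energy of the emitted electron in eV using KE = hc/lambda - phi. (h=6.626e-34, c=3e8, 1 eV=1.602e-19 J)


E_photon = hc / lambda
= (6.626e-34)(3e8) / (498.4e-9)
= 3.9884e-19 J
= 2.4896 eV
KE = E_photon - phi
= 2.4896 - 1.23
= 1.2596 eV

1.2596


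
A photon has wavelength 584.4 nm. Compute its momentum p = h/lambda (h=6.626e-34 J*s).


p = h / lambda
= 6.626e-34 / (584.4e-9)
= 6.626e-34 / 5.8440e-07
= 1.1338e-27 kg*m/s

1.1338e-27


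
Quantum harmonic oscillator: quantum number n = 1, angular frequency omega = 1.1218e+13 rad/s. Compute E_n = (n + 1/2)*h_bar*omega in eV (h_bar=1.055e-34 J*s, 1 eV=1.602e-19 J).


E = (n + 1/2) * h_bar * omega
= (1 + 0.5) * 1.055e-34 * 1.1218e+13
= 1.5 * 1.1835e-21
= 1.7752e-21 J
= 0.0111 eV

0.0111
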